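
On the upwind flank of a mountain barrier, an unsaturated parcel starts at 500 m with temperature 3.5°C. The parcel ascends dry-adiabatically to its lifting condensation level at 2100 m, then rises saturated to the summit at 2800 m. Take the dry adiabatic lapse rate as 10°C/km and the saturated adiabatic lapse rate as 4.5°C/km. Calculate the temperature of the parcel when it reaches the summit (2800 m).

-15.65°C

500–2100 m, dry: Δz = 1.6 km ⇒ ΔT = -16°C; T = -12.5°C
2100–2800 m, saturated: Δz = 0.7 km ⇒ ΔT = -3.15°C; T = -15.65°C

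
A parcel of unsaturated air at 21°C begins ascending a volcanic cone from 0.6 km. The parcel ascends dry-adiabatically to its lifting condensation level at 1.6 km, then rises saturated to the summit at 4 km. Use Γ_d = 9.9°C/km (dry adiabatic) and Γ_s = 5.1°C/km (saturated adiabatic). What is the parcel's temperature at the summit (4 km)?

-1.14°C

Dry to 1600 m: -9.9 × 1 km = -9.9°C, so T = 11.1°C.
Saturated to 4000 m: -5.1 × 2.4 km = -12.24°C, so T = -1.14°C.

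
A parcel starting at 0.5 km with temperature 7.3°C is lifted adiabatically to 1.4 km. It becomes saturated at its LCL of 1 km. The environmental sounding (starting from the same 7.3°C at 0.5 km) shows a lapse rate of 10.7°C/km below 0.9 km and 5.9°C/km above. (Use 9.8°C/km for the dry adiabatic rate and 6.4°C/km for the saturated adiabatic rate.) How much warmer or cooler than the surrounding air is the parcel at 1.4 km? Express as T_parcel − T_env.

Parcel:
  Dry to 1000 m: -9.8 × 0.5 km = -4.9°C, so T = 2.4°C.
  Saturated to 1400 m: -6.4 × 0.4 km = -2.56°C, so T = -0.16°C.
Environment:
  Environment, lower layer to 900 m: -10.7 × 0.4 km = -4.28°C, so T = 3.02°C.
  Environment, upper layer to 1400 m: -5.9 × 0.5 km = -2.95°C, so T = 0.07°C.
T_parcel − T_env = -0.16 − 0.07 = -0.23°C

-0.23°C (parcel cooler than environment)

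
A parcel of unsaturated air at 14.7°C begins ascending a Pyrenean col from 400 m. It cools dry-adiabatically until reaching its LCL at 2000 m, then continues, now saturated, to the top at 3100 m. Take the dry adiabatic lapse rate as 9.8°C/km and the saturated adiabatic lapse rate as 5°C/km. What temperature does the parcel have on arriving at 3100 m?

Dry to 2000 m: -9.8 × 1.6 km = -15.68°C, so T = -0.98°C.
Saturated to 3100 m: -5 × 1.1 km = -5.5°C, so T = -6.48°C.

-6.48°C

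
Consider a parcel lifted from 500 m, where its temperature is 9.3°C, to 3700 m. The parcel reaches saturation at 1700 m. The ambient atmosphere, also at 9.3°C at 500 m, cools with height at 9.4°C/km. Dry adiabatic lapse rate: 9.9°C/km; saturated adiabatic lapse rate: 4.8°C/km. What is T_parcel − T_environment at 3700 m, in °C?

+8.6°C (parcel warmer than environment)

Parcel:
  From 500 m to 1700 m (dry): cools by 9.9 × 1.2 = 11.88°C, giving -2.58°C.
  From 1700 m to 3700 m (saturated): cools by 4.8 × 2 = 9.6°C, giving -12.18°C.
Environment:
  From 500 m to 3700 m (environment): cools by 9.4 × 3.2 = 30.08°C, giving -20.78°C.
T_parcel − T_env = -12.18 − (-20.78) = +8.6°C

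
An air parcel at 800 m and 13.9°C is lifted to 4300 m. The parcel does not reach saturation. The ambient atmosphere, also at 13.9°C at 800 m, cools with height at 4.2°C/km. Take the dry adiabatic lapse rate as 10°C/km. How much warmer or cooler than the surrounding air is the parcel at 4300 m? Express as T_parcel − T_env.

Parcel:
  From 800 m to 4300 m (dry): cools by 10 × 3.5 = 35°C, giving -21.1°C.
Environment:
  From 800 m to 4300 m (environment): cools by 4.2 × 3.5 = 14.7°C, giving -0.8°C.
T_parcel − T_env = -21.1 − (-0.8) = -20.3°C

-20.3°C (parcel cooler than environment)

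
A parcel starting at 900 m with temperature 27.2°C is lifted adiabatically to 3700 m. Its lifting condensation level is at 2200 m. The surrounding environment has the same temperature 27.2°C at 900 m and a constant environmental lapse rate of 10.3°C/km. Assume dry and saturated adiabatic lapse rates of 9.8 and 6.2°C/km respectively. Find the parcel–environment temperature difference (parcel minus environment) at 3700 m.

Parcel:
  900–2200 m, dry: Δz = 1.3 km ⇒ ΔT = -12.74°C; T = 14.46°C
  2200–3700 m, saturated: Δz = 1.5 km ⇒ ΔT = -9.3°C; T = 5.16°C
Environment:
  900–3700 m, environment: Δz = 2.8 km ⇒ ΔT = -28.84°C; T = -1.64°C
T_parcel − T_env = 5.16 − (-1.64) = +6.8°C

+6.8°C (parcel warmer than environment)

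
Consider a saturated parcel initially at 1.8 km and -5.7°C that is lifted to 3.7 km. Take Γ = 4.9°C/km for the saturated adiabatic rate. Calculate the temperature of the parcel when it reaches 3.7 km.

From 1800 m to 3700 m (saturated adiabatic): cools by 4.9 × 1.9 = 9.31°C, giving -15.01°C.

-15.01°C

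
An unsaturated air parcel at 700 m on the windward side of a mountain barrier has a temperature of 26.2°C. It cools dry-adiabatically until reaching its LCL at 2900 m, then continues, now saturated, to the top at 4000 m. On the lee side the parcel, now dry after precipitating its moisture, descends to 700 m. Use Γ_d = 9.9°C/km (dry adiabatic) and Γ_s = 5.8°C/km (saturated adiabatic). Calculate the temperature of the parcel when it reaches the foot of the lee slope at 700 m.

30.71°C

700 → 2900 m (dry, 9.9°C/km): ΔT = -9.9 × 2.2 = -21.78°C → T = 4.42°C
2900 → 4000 m (saturated, 5.8°C/km): ΔT = -5.8 × 1.1 = -6.38°C → T = -1.96°C
4000 → 700 m (dry descent, 9.9°C/km): ΔT = +9.9 × 3.3 = +32.67°C → T = 30.71°C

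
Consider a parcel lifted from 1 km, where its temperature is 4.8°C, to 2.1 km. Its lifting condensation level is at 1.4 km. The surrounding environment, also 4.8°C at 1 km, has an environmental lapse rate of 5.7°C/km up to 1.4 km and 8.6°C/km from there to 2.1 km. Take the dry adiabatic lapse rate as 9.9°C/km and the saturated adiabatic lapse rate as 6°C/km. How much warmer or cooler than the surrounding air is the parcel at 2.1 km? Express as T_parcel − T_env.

+0.14°C (parcel warmer than environment)

Parcel:
  1000 → 1400 m (dry, 9.9°C/km): ΔT = -9.9 × 0.4 = -3.96°C → T = 0.84°C
  1400 → 2100 m (saturated, 6°C/km): ΔT = -6 × 0.7 = -4.2°C → T = -3.36°C
Environment:
  1000 → 1400 m (environment, lower layer, 5.7°C/km): ΔT = -5.7 × 0.4 = -2.28°C → T = 2.52°C
  1400 → 2100 m (environment, upper layer, 8.6°C/km): ΔT = -8.6 × 0.7 = -6.02°C → T = -3.5°C
T_parcel − T_env = -3.36 − (-3.5) = +0.14°C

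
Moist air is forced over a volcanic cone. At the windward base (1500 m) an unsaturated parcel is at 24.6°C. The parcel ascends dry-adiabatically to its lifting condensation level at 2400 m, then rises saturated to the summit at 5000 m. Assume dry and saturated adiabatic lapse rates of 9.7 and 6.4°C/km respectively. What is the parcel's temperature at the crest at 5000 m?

-0.77°C

1500 → 2400 m (dry, 9.7°C/km): ΔT = -9.7 × 0.9 = -8.73°C → T = 15.87°C
2400 → 5000 m (saturated, 6.4°C/km): ΔT = -6.4 × 2.6 = -16.64°C → T = -0.77°C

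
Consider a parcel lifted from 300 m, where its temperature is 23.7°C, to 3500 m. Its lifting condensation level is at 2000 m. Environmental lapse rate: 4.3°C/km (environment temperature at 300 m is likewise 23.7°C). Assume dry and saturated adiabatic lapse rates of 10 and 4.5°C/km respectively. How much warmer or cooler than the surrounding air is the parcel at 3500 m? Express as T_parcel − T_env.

-9.99°C (parcel cooler than environment)

Parcel:
  From 300 m to 2000 m (dry): cools by 10 × 1.7 = 17°C, giving 6.7°C.
  From 2000 m to 3500 m (saturated): cools by 4.5 × 1.5 = 6.75°C, giving -0.05°C.
Environment:
  From 300 m to 3500 m (environment): cools by 4.3 × 3.2 = 13.76°C, giving 9.94°C.
T_parcel − T_env = -0.05 − 9.94 = -9.99°C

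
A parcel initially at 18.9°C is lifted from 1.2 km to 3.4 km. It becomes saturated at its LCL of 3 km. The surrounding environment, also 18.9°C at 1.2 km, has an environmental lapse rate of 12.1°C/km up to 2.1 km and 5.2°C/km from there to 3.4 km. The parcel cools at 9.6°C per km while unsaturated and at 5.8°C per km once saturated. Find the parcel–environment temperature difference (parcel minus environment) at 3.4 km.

Parcel:
  1200–3000 m, dry: Δz = 1.8 km ⇒ ΔT = -17.28°C; T = 1.62°C
  3000–3400 m, saturated: Δz = 0.4 km ⇒ ΔT = -2.32°C; T = -0.7°C
Environment:
  1200–2100 m, environment, lower layer: Δz = 0.9 km ⇒ ΔT = -10.89°C; T = 8.01°C
  2100–3400 m, environment, upper layer: Δz = 1.3 km ⇒ ΔT = -6.76°C; T = 1.25°C
T_parcel − T_env = -0.7 − 1.25 = -1.95°C

-1.95°C (parcel cooler than environment)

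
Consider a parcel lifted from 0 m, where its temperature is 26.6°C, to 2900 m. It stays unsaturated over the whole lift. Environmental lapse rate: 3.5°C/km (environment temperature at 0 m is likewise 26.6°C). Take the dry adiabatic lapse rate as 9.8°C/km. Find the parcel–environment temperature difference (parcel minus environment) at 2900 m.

Parcel:
  0 → 2900 m (dry, 9.8°C/km): ΔT = -9.8 × 2.9 = -28.42°C → T = -1.82°C
Environment:
  0 → 2900 m (environment, 3.5°C/km): ΔT = -3.5 × 2.9 = -10.15°C → T = 16.45°C
T_parcel − T_env = -1.82 − 16.45 = -18.27°C

-18.27°C (parcel cooler than environment)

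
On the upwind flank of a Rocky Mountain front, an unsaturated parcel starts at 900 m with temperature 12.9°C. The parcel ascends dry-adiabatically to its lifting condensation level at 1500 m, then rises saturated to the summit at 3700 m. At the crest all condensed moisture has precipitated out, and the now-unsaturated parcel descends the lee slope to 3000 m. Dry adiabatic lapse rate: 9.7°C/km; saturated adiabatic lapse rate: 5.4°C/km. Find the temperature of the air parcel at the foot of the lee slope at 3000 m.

1.99°C

900–1500 m, dry: Δz = 0.6 km ⇒ ΔT = -5.82°C; T = 7.08°C
1500–3700 m, saturated: Δz = 2.2 km ⇒ ΔT = -11.88°C; T = -4.8°C
3700–3000 m, dry descent: Δz = 0.7 km ⇒ ΔT = +6.79°C; T = 1.99°C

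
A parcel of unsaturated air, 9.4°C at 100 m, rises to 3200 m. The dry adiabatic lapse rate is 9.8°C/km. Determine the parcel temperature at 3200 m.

-20.98°C

100–3200 m, dry adiabatic: Δz = 3.1 km ⇒ ΔT = -30.38°C; T = -20.98°C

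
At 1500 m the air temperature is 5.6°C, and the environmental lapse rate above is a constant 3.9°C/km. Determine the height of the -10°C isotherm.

Height above start = (5.6 − (-10)) / 3.9 = 4 km
Altitude = 1500 m + 4000 m = 5500 m

5500 m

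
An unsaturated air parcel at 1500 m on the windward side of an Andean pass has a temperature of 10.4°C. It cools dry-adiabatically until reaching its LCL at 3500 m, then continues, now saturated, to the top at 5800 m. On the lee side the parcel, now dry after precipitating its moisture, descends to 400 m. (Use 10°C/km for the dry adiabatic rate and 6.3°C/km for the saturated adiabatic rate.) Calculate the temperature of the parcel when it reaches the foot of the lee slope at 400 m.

29.91°C

Dry to 3500 m: -10 × 2 km = -20°C, so T = -9.6°C.
Saturated to 5800 m: -6.3 × 2.3 km = -14.49°C, so T = -24.09°C.
Dry descent to 400 m: +10 × 5.4 km = +54°C, so T = 29.91°C.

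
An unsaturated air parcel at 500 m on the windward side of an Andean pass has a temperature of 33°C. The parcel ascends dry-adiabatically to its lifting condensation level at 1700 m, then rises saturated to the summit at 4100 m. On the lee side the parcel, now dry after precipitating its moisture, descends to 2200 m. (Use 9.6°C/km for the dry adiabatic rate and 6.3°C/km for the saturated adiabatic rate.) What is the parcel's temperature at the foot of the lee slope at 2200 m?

24.6°C

500–1700 m, dry: Δz = 1.2 km ⇒ ΔT = -11.52°C; T = 21.48°C
1700–4100 m, saturated: Δz = 2.4 km ⇒ ΔT = -15.12°C; T = 6.36°C
4100–2200 m, dry descent: Δz = 1.9 km ⇒ ΔT = +18.24°C; T = 24.6°C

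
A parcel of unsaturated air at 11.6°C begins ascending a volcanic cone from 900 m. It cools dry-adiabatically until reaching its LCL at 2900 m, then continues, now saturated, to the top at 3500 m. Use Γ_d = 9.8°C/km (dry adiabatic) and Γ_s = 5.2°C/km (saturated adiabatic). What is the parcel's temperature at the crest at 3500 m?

-11.12°C

900–2900 m, dry: Δz = 2 km ⇒ ΔT = -19.6°C; T = -8°C
2900–3500 m, saturated: Δz = 0.6 km ⇒ ΔT = -3.12°C; T = -11.12°C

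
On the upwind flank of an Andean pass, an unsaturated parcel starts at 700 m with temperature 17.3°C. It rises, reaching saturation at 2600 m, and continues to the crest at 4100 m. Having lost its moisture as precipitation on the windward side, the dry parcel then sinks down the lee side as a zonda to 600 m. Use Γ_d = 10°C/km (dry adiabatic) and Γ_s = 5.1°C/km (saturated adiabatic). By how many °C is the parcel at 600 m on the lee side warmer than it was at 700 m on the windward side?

700 → 2600 m (dry, 10°C/km): ΔT = -10 × 1.9 = -19°C → T = -1.7°C
2600 → 4100 m (saturated, 5.1°C/km): ΔT = -5.1 × 1.5 = -7.65°C → T = -9.35°C
4100 → 600 m (dry descent, 10°C/km): ΔT = +10 × 3.5 = +35°C → T = 25.65°C
Net change vs windward start: 25.65 − 17.3 = +8.35°C

+8.35°C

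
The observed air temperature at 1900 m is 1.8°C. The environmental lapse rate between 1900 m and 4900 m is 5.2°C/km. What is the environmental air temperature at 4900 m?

Environmental to 4900 m: -5.2 × 3 km = -15.6°C, so T = -13.8°C.

-13.8°C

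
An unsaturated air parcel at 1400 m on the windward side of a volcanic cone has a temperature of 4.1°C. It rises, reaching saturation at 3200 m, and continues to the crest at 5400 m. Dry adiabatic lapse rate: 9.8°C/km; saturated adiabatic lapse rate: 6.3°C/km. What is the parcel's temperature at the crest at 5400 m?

-27.4°C

1400 → 3200 m (dry, 9.8°C/km): ΔT = -9.8 × 1.8 = -17.64°C → T = -13.54°C
3200 → 5400 m (saturated, 6.3°C/km): ΔT = -6.3 × 2.2 = -13.86°C → T = -27.4°C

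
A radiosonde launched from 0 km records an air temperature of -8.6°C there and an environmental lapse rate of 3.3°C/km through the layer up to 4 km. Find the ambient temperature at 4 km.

Environmental to 4000 m: -3.3 × 4 km = -13.2°C, so T = -21.8°C.

-21.8°C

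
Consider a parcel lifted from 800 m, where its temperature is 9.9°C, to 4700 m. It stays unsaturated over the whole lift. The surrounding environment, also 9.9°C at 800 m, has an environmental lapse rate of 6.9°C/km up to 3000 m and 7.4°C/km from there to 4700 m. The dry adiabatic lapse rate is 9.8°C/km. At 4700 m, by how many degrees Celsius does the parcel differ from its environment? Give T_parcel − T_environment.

-10.46°C (parcel cooler than environment)

Parcel:
  800–4700 m, dry: Δz = 3.9 km ⇒ ΔT = -38.22°C; T = -28.32°C
Environment:
  800–3000 m, environment, lower layer: Δz = 2.2 km ⇒ ΔT = -15.18°C; T = -5.28°C
  3000–4700 m, environment, upper layer: Δz = 1.7 km ⇒ ΔT = -12.58°C; T = -17.86°C
T_parcel − T_env = -28.32 − (-17.86) = -10.46°C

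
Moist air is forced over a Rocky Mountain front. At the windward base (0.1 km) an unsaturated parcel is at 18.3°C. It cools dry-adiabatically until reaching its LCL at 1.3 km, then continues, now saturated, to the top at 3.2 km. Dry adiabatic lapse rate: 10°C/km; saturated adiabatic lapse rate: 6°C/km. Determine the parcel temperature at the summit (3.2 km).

From 100 m to 1300 m (dry): cools by 10 × 1.2 = 12°C, giving 6.3°C.
From 1300 m to 3200 m (saturated): cools by 6 × 1.9 = 11.4°C, giving -5.1°C.

-5.1°C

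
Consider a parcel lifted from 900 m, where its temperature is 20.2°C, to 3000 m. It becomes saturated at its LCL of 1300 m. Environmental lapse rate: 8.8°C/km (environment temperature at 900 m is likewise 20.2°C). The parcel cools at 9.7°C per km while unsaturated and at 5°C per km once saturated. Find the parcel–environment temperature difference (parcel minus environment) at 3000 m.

Parcel:
  From 900 m to 1300 m (dry): cools by 9.7 × 0.4 = 3.88°C, giving 16.32°C.
  From 1300 m to 3000 m (saturated): cools by 5 × 1.7 = 8.5°C, giving 7.82°C.
Environment:
  From 900 m to 3000 m (environment): cools by 8.8 × 2.1 = 18.48°C, giving 1.72°C.
T_parcel − T_env = 7.82 − 1.72 = +6.1°C

+6.1°C (parcel warmer than environment)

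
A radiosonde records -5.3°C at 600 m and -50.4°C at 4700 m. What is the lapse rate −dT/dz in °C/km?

11°C/km

Γ = −ΔT/Δz = (-5.3 − (-50.4)) / (4700 − 600) m
  = 45.1°C / 4.1 km = 11°C/km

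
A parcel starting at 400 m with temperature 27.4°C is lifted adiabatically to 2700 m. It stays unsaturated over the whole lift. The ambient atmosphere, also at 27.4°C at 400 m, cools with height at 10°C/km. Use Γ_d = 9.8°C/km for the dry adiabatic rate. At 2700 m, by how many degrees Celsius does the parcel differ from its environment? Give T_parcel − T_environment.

+0.46°C (parcel warmer than environment)

Parcel:
  From 400 m to 2700 m (dry): cools by 9.8 × 2.3 = 22.54°C, giving 4.86°C.
Environment:
  From 400 m to 2700 m (environment): cools by 10 × 2.3 = 23°C, giving 4.4°C.
T_parcel − T_env = 4.86 − 4.4 = +0.46°C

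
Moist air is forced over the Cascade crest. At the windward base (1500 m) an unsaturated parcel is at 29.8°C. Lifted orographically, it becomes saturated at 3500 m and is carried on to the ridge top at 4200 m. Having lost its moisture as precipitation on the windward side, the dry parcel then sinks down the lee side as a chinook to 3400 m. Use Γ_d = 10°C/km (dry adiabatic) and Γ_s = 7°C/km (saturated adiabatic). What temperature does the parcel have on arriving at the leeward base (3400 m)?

1500 → 3500 m (dry, 10°C/km): ΔT = -10 × 2 = -20°C → T = 9.8°C
3500 → 4200 m (saturated, 7°C/km): ΔT = -7 × 0.7 = -4.9°C → T = 4.9°C
4200 → 3400 m (dry descent, 10°C/km): ΔT = +10 × 0.8 = +8°C → T = 12.9°C

12.9°C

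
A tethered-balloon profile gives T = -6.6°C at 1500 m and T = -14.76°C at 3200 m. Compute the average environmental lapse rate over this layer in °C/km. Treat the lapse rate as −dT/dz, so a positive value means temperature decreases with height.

4.8°C/km

Γ = −ΔT/Δz = (-6.6 − (-14.76)) / (3200 − 1500) m
  = 8.16°C / 1.7 km = 4.8°C/km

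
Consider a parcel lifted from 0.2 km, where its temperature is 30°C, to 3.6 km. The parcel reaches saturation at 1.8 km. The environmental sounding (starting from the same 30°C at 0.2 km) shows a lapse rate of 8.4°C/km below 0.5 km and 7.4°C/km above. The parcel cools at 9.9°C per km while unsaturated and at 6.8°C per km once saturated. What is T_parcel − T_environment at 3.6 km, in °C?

-2.62°C (parcel cooler than environment)

Parcel:
  200–1800 m, dry: Δz = 1.6 km ⇒ ΔT = -15.84°C; T = 14.16°C
  1800–3600 m, saturated: Δz = 1.8 km ⇒ ΔT = -12.24°C; T = 1.92°C
Environment:
  200–500 m, environment, lower layer: Δz = 0.3 km ⇒ ΔT = -2.52°C; T = 27.48°C
  500–3600 m, environment, upper layer: Δz = 3.1 km ⇒ ΔT = -22.94°C; T = 4.54°C
T_parcel − T_env = 1.92 − 4.54 = -2.62°C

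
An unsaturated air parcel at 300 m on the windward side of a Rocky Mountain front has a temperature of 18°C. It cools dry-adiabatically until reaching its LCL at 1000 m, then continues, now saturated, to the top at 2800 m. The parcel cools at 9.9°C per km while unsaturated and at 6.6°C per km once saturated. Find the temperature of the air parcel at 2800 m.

Dry to 1000 m: -9.9 × 0.7 km = -6.93°C, so T = 11.07°C.
Saturated to 2800 m: -6.6 × 1.8 km = -11.88°C, so T = -0.81°C.

-0.81°C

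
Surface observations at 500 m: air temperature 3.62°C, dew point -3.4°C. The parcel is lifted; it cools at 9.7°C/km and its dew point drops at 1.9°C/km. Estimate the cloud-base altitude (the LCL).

1400 m

T and T_d converge at 9.7 − 1.9 = 7.8°C per km
Height above start = (3.62 − (-3.4)) / 7.8 = 0.9 km
LCL altitude = 500 m + 900 m = 1400 m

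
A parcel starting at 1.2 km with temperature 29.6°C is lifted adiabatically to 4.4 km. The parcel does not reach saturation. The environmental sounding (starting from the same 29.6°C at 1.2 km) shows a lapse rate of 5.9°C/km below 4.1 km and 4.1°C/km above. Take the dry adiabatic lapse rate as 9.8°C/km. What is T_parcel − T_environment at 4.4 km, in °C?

Parcel:
  1200–4400 m, dry: Δz = 3.2 km ⇒ ΔT = -31.36°C; T = -1.76°C
Environment:
  1200–4100 m, environment, lower layer: Δz = 2.9 km ⇒ ΔT = -17.11°C; T = 12.49°C
  4100–4400 m, environment, upper layer: Δz = 0.3 km ⇒ ΔT = -1.23°C; T = 11.26°C
T_parcel − T_env = -1.76 − 11.26 = -13.02°C

-13.02°C (parcel cooler than environment)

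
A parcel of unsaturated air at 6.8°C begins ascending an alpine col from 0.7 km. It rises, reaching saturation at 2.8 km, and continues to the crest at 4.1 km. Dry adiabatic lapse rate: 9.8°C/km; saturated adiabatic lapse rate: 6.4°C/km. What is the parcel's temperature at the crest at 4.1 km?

700–2800 m, dry: Δz = 2.1 km ⇒ ΔT = -20.58°C; T = -13.78°C
2800–4100 m, saturated: Δz = 1.3 km ⇒ ΔT = -8.32°C; T = -22.1°C

-22.1°C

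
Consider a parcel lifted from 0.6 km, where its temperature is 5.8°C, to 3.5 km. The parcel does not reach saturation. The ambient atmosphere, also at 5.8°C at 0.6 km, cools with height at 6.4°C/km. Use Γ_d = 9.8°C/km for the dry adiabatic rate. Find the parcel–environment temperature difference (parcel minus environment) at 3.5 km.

Parcel:
  Dry to 3500 m: -9.8 × 2.9 km = -28.42°C, so T = -22.62°C.
Environment:
  Environment to 3500 m: -6.4 × 2.9 km = -18.56°C, so T = -12.76°C.
T_parcel − T_env = -22.62 − (-12.76) = -9.86°C

-9.86°C (parcel cooler than environment)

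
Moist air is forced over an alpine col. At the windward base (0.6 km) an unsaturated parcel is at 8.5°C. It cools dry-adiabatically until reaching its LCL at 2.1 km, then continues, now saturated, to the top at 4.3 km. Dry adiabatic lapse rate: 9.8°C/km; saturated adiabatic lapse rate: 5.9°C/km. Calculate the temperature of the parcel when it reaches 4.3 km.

From 600 m to 2100 m (dry): cools by 9.8 × 1.5 = 14.7°C, giving -6.2°C.
From 2100 m to 4300 m (saturated): cools by 5.9 × 2.2 = 12.98°C, giving -19.18°C.

-19.18°C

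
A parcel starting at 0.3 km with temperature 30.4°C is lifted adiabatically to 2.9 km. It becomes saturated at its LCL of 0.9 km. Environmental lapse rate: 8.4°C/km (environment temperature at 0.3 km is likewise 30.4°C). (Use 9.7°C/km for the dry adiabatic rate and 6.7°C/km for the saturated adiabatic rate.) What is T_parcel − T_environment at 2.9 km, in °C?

+2.62°C (parcel warmer than environment)

Parcel:
  Dry to 900 m: -9.7 × 0.6 km = -5.82°C, so T = 24.58°C.
  Saturated to 2900 m: -6.7 × 2 km = -13.4°C, so T = 11.18°C.
Environment:
  Environment to 2900 m: -8.4 × 2.6 km = -21.84°C, so T = 8.56°C.
T_parcel − T_env = 11.18 − 8.56 = +2.62°C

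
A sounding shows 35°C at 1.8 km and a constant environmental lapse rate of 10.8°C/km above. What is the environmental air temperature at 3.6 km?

1800 → 3600 m (environmental, 10.8°C/km): ΔT = -10.8 × 1.8 = -19.44°C → T = 15.56°C

15.56°C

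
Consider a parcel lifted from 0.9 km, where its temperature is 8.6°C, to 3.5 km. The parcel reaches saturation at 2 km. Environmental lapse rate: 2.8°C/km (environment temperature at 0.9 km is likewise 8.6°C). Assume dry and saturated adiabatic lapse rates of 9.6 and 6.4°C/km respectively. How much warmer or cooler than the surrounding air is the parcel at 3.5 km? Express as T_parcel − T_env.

-12.88°C (parcel cooler than environment)

Parcel:
  Dry to 2000 m: -9.6 × 1.1 km = -10.56°C, so T = -1.96°C.
  Saturated to 3500 m: -6.4 × 1.5 km = -9.6°C, so T = -11.56°C.
Environment:
  Environment to 3500 m: -2.8 × 2.6 km = -7.28°C, so T = 1.32°C.
T_parcel − T_env = -11.56 − 1.32 = -12.88°C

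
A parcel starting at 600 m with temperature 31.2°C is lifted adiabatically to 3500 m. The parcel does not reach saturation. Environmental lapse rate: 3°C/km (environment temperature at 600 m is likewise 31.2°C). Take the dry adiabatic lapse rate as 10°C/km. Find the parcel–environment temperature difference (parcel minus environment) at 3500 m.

-20.3°C (parcel cooler than environment)

Parcel:
  From 600 m to 3500 m (dry): cools by 10 × 2.9 = 29°C, giving 2.2°C.
Environment:
  From 600 m to 3500 m (environment): cools by 3 × 2.9 = 8.7°C, giving 22.5°C.
T_parcel − T_env = 2.2 − 22.5 = -20.3°C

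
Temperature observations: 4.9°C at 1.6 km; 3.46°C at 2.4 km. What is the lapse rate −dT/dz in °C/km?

1.8°C/km

Γ = −ΔT/Δz = (4.9 − 3.46) / (2400 − 1600) m
  = 1.44°C / 0.8 km = 1.8°C/km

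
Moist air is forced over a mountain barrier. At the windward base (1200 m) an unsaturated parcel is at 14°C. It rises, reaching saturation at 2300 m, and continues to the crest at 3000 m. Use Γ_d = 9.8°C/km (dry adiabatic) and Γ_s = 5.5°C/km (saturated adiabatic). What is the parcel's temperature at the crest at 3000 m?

-0.63°C

From 1200 m to 2300 m (dry): cools by 9.8 × 1.1 = 10.78°C, giving 3.22°C.
From 2300 m to 3000 m (saturated): cools by 5.5 × 0.7 = 3.85°C, giving -0.63°C.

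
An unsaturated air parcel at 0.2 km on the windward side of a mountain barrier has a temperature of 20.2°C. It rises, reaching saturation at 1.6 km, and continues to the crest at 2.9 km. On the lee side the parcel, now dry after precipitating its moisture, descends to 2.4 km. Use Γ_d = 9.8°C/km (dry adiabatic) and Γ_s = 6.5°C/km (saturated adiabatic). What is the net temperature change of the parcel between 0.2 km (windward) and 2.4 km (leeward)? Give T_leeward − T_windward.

-17.27°C

From 200 m to 1600 m (dry): cools by 9.8 × 1.4 = 13.72°C, giving 6.48°C.
From 1600 m to 2900 m (saturated): cools by 6.5 × 1.3 = 8.45°C, giving -1.97°C.
From 2900 m to 2400 m (dry descent): warms by 9.8 × 0.5 = 4.9°C, giving 2.93°C.
Net change vs windward start: 2.93 − 20.2 = -17.27°C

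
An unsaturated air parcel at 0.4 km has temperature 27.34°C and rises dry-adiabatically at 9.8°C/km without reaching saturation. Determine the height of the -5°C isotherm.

Height above start = (27.34 − (-5)) / 9.8 = 3.3 km
Altitude = 400 m + 3300 m = 3700 m

3.7 km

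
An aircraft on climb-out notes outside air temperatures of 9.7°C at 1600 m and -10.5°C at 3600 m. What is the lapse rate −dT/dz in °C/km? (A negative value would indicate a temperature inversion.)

Γ = −ΔT/Δz = (9.7 − (-10.5)) / (3600 − 1600) m
  = 20.2°C / 2 km = 10.1°C/km

10.1°C/km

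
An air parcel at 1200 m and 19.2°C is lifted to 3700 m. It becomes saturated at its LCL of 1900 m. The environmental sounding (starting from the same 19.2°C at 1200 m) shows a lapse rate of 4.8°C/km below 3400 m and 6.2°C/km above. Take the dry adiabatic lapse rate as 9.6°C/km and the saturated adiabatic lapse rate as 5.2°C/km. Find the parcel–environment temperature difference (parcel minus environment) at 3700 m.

-3.66°C (parcel cooler than environment)

Parcel:
  1200 → 1900 m (dry, 9.6°C/km): ΔT = -9.6 × 0.7 = -6.72°C → T = 12.48°C
  1900 → 3700 m (saturated, 5.2°C/km): ΔT = -5.2 × 1.8 = -9.36°C → T = 3.12°C
Environment:
  1200 → 3400 m (environment, lower layer, 4.8°C/km): ΔT = -4.8 × 2.2 = -10.56°C → T = 8.64°C
  3400 → 3700 m (environment, upper layer, 6.2°C/km): ΔT = -6.2 × 0.3 = -1.86°C → T = 6.78°C
T_parcel − T_env = 3.12 − 6.78 = -3.66°C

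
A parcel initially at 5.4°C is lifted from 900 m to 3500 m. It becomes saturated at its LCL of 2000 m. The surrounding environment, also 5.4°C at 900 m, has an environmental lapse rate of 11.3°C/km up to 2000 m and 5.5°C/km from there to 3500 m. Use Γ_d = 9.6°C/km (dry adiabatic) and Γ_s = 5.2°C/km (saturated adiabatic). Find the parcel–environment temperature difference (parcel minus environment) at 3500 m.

Parcel:
  900–2000 m, dry: Δz = 1.1 km ⇒ ΔT = -10.56°C; T = -5.16°C
  2000–3500 m, saturated: Δz = 1.5 km ⇒ ΔT = -7.8°C; T = -12.96°C
Environment:
  900–2000 m, environment, lower layer: Δz = 1.1 km ⇒ ΔT = -12.43°C; T = -7.03°C
  2000–3500 m, environment, upper layer: Δz = 1.5 km ⇒ ΔT = -8.25°C; T = -15.28°C
T_parcel − T_env = -12.96 − (-15.28) = +2.32°C

+2.32°C (parcel warmer than environment)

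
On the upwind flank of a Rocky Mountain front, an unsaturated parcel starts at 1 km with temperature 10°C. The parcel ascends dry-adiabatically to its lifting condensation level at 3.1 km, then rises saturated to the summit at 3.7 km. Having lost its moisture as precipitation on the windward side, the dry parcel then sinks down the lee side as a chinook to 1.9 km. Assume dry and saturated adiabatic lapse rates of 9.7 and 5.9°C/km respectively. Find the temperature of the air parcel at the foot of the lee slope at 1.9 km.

Dry to 3100 m: -9.7 × 2.1 km = -20.37°C, so T = -10.37°C.
Saturated to 3700 m: -5.9 × 0.6 km = -3.54°C, so T = -13.91°C.
Dry descent to 1900 m: +9.7 × 1.8 km = +17.46°C, so T = 3.55°C.

3.55°C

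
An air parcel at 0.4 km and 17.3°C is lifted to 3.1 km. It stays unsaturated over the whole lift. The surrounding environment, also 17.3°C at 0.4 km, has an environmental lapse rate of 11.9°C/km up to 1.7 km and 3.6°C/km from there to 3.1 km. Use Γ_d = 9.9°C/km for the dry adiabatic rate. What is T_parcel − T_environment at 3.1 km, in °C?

-6.22°C (parcel cooler than environment)

Parcel:
  Dry to 3100 m: -9.9 × 2.7 km = -26.73°C, so T = -9.43°C.
Environment:
  Environment, lower layer to 1700 m: -11.9 × 1.3 km = -15.47°C, so T = 1.83°C.
  Environment, upper layer to 3100 m: -3.6 × 1.4 km = -5.04°C, so T = -3.21°C.
T_parcel − T_env = -9.43 − (-3.21) = -6.22°C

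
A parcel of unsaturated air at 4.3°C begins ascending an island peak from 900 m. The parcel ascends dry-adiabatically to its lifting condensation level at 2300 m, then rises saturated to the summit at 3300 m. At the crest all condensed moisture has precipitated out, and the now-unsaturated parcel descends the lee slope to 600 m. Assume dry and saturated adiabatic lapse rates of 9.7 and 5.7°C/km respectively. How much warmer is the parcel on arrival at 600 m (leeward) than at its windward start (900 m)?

+6.91°C

900–2300 m, dry: Δz = 1.4 km ⇒ ΔT = -13.58°C; T = -9.28°C
2300–3300 m, saturated: Δz = 1 km ⇒ ΔT = -5.7°C; T = -14.98°C
3300–600 m, dry descent: Δz = 2.7 km ⇒ ΔT = +26.19°C; T = 11.21°C
Net change vs windward start: 11.21 − 4.3 = +6.91°C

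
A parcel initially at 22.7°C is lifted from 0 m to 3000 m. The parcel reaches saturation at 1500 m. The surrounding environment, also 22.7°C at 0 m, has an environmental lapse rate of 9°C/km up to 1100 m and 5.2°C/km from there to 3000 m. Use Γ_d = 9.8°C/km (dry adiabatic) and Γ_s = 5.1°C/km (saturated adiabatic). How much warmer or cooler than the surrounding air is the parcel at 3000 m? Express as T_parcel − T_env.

-2.57°C (parcel cooler than environment)

Parcel:
  Dry to 1500 m: -9.8 × 1.5 km = -14.7°C, so T = 8°C.
  Saturated to 3000 m: -5.1 × 1.5 km = -7.65°C, so T = 0.35°C.
Environment:
  Environment, lower layer to 1100 m: -9 × 1.1 km = -9.9°C, so T = 12.8°C.
  Environment, upper layer to 3000 m: -5.2 × 1.9 km = -9.88°C, so T = 2.92°C.
T_parcel − T_env = 0.35 − 2.92 = -2.57°C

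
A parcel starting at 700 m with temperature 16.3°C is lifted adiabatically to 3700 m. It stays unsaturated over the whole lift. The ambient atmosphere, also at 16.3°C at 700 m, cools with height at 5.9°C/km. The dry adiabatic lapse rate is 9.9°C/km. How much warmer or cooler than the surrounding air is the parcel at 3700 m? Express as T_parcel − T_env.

-12°C (parcel cooler than environment)

Parcel:
  700 → 3700 m (dry, 9.9°C/km): ΔT = -9.9 × 3 = -29.7°C → T = -13.4°C
Environment:
  700 → 3700 m (environment, 5.9°C/km): ΔT = -5.9 × 3 = -17.7°C → T = -1.4°C
T_parcel − T_env = -13.4 − (-1.4) = -12°C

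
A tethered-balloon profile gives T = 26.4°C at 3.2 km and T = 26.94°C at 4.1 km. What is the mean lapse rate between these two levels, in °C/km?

-0.6°C/km

Γ = −ΔT/Δz = (26.4 − 26.94) / (4100 − 3200) m
  = -0.54°C / 0.9 km = -0.6°C/km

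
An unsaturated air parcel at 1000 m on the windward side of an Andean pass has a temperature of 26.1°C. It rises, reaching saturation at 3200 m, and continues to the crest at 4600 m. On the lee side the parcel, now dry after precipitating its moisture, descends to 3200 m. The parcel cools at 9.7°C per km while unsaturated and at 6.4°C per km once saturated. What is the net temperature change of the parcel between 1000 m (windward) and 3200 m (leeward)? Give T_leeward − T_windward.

-16.72°C

Dry to 3200 m: -9.7 × 2.2 km = -21.34°C, so T = 4.76°C.
Saturated to 4600 m: -6.4 × 1.4 km = -8.96°C, so T = -4.2°C.
Dry descent to 3200 m: +9.7 × 1.4 km = +13.58°C, so T = 9.38°C.
Net change vs windward start: 9.38 − 26.1 = -16.72°C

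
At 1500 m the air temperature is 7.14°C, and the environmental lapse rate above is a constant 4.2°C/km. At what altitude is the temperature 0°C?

Height above start = (7.14 − 0) / 4.2 = 1.7 km
Altitude = 1500 m + 1700 m = 3200 m

3200 m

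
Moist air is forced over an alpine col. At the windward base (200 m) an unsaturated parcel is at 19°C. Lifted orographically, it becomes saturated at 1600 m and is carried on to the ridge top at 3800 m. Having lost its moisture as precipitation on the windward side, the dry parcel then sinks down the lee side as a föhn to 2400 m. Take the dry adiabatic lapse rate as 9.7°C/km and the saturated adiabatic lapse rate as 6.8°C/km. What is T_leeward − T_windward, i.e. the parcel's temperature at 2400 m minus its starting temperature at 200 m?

200–1600 m, dry: Δz = 1.4 km ⇒ ΔT = -13.58°C; T = 5.42°C
1600–3800 m, saturated: Δz = 2.2 km ⇒ ΔT = -14.96°C; T = -9.54°C
3800–2400 m, dry descent: Δz = 1.4 km ⇒ ΔT = +13.58°C; T = 4.04°C
Net change vs windward start: 4.04 − 19 = -14.96°C

-14.96°C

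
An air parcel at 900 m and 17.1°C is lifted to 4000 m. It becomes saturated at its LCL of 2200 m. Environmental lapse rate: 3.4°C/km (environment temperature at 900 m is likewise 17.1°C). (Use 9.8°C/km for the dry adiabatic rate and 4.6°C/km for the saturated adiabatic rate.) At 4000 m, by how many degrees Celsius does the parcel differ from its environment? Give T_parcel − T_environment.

Parcel:
  900–2200 m, dry: Δz = 1.3 km ⇒ ΔT = -12.74°C; T = 4.36°C
  2200–4000 m, saturated: Δz = 1.8 km ⇒ ΔT = -8.28°C; T = -3.92°C
Environment:
  900–4000 m, environment: Δz = 3.1 km ⇒ ΔT = -10.54°C; T = 6.56°C
T_parcel − T_env = -3.92 − 6.56 = -10.48°C

-10.48°C (parcel cooler than environment)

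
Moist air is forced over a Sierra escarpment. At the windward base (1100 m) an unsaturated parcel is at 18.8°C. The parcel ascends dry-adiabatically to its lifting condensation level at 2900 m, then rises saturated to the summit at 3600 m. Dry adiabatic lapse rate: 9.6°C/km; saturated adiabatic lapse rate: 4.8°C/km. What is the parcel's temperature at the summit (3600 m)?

-1.84°C

1100–2900 m, dry: Δz = 1.8 km ⇒ ΔT = -17.28°C; T = 1.52°C
2900–3600 m, saturated: Δz = 0.7 km ⇒ ΔT = -3.36°C; T = -1.84°C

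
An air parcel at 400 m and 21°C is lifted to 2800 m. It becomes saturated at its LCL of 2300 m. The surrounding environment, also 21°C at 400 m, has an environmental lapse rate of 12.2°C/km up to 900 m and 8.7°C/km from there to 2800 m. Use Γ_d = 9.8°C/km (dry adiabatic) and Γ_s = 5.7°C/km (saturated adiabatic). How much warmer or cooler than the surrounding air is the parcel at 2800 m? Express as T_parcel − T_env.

Parcel:
  400 → 2300 m (dry, 9.8°C/km): ΔT = -9.8 × 1.9 = -18.62°C → T = 2.38°C
  2300 → 2800 m (saturated, 5.7°C/km): ΔT = -5.7 × 0.5 = -2.85°C → T = -0.47°C
Environment:
  400 → 900 m (environment, lower layer, 12.2°C/km): ΔT = -12.2 × 0.5 = -6.1°C → T = 14.9°C
  900 → 2800 m (environment, upper layer, 8.7°C/km): ΔT = -8.7 × 1.9 = -16.53°C → T = -1.63°C
T_parcel − T_env = -0.47 − (-1.63) = +1.16°C

+1.16°C (parcel warmer than environment)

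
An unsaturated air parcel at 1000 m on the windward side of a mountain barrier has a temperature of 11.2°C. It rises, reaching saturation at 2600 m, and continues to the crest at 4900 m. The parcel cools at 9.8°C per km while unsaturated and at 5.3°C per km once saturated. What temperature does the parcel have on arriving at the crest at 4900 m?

From 1000 m to 2600 m (dry): cools by 9.8 × 1.6 = 15.68°C, giving -4.48°C.
From 2600 m to 4900 m (saturated): cools by 5.3 × 2.3 = 12.19°C, giving -16.67°C.

-16.67°C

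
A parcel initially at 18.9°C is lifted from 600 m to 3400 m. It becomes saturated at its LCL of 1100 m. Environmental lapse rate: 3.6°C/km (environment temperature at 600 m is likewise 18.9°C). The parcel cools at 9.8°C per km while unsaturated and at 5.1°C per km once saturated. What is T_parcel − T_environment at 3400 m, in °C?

Parcel:
  600 → 1100 m (dry, 9.8°C/km): ΔT = -9.8 × 0.5 = -4.9°C → T = 14°C
  1100 → 3400 m (saturated, 5.1°C/km): ΔT = -5.1 × 2.3 = -11.73°C → T = 2.27°C
Environment:
  600 → 3400 m (environment, 3.6°C/km): ΔT = -3.6 × 2.8 = -10.08°C → T = 8.82°C
T_parcel − T_env = 2.27 − 8.82 = -6.55°C

-6.55°C (parcel cooler than environment)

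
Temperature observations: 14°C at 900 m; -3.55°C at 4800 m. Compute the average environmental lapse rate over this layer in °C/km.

4.5°C/km

Γ = −ΔT/Δz = (14 − (-3.55)) / (4800 − 900) m
  = 17.55°C / 3.9 km = 4.5°C/km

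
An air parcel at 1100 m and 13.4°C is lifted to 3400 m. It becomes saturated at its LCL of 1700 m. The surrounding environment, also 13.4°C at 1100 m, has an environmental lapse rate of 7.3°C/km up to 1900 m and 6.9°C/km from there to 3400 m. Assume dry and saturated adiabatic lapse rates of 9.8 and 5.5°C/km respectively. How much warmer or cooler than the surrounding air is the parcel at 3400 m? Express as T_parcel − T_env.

+0.96°C (parcel warmer than environment)

Parcel:
  1100–1700 m, dry: Δz = 0.6 km ⇒ ΔT = -5.88°C; T = 7.52°C
  1700–3400 m, saturated: Δz = 1.7 km ⇒ ΔT = -9.35°C; T = -1.83°C
Environment:
  1100–1900 m, environment, lower layer: Δz = 0.8 km ⇒ ΔT = -5.84°C; T = 7.56°C
  1900–3400 m, environment, upper layer: Δz = 1.5 km ⇒ ΔT = -10.35°C; T = -2.79°C
T_parcel − T_env = -1.83 − (-2.79) = +0.96°C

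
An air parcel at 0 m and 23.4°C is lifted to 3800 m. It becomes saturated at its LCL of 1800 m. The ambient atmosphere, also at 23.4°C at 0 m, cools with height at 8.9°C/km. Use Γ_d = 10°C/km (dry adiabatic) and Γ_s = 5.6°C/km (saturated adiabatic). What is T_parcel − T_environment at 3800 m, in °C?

Parcel:
  0–1800 m, dry: Δz = 1.8 km ⇒ ΔT = -18°C; T = 5.4°C
  1800–3800 m, saturated: Δz = 2 km ⇒ ΔT = -11.2°C; T = -5.8°C
Environment:
  0–3800 m, environment: Δz = 3.8 km ⇒ ΔT = -33.82°C; T = -10.42°C
T_parcel − T_env = -5.8 − (-10.42) = +4.62°C

+4.62°C (parcel warmer than environment)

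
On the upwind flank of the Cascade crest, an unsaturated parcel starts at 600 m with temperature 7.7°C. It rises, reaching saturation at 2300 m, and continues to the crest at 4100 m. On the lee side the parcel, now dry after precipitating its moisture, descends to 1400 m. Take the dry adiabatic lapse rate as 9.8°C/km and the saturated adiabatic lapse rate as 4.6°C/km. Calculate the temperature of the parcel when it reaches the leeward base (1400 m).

From 600 m to 2300 m (dry): cools by 9.8 × 1.7 = 16.66°C, giving -8.96°C.
From 2300 m to 4100 m (saturated): cools by 4.6 × 1.8 = 8.28°C, giving -17.24°C.
From 4100 m to 1400 m (dry descent): warms by 9.8 × 2.7 = 26.46°C, giving 9.22°C.

9.22°C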